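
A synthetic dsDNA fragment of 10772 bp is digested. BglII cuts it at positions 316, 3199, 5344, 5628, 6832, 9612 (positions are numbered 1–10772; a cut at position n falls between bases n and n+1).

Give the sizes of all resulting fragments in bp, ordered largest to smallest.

Linear molecule, 6 cuts → 7 fragments:
  316 − 0 = 316 bp
  3199 − 316 = 2883 bp
  5344 − 3199 = 2145 bp
  5628 − 5344 = 284 bp
  6832 − 5628 = 1204 bp
  9612 − 6832 = 2780 bp
  10772 − 9612 = 1160 bp
Sorted largest to smallest: 2883, 2780, 2145, 1204, 1160, 316, 284 bp.

2883, 2780, 2145, 1204, 1160, 316, 284 bp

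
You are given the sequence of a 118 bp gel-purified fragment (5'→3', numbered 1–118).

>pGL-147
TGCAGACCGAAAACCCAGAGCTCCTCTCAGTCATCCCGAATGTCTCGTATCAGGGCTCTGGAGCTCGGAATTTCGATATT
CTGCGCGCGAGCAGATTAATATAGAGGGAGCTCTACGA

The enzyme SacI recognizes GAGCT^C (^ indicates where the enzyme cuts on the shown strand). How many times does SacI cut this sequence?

3

GAGCTC occurs starting at positions 18, 61, 108.
SacI cuts at 3 sites.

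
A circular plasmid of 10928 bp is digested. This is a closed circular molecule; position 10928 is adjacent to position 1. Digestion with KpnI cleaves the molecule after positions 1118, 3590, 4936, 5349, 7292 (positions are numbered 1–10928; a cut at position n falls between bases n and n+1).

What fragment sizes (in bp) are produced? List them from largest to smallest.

4754, 2472, 1943, 1346, 413 bp

Circular molecule, 5 cuts → 5 fragments:
  3590 − 1118 = 2472 bp
  4936 − 3590 = 1346 bp
  5349 − 4936 = 413 bp
  7292 − 5349 = 1943 bp
  wrap: 10928 − 7292 + 1118 = 4754 bp
Sorted largest to smallest: 4754, 2472, 1943, 1346, 413 bp.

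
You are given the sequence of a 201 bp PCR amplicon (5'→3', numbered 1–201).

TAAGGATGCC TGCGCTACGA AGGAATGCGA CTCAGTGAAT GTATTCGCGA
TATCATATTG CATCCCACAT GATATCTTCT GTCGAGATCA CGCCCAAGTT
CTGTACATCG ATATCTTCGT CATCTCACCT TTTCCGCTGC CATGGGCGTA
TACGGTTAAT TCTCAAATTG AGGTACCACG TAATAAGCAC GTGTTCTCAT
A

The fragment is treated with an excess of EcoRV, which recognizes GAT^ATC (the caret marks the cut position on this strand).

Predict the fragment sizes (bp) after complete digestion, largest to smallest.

89, 51, 39, 22 bp

EcoRV sites (GATATC) start at positions 49, 71, 110.
EcoRV cuts after base 3 of each site, so after positions 51, 73, 112.
Linear molecule, 3 cuts → 4 fragments:
  1–51 → 51 bp
  52–73 → 22 bp
  74–112 → 39 bp
  113–201 → 89 bp
Sorted largest to smallest: 89, 51, 39, 22 bp.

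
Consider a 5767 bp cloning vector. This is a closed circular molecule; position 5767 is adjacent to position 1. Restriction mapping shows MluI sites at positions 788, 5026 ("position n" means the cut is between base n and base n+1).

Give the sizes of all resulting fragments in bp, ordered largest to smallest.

4238, 1529 bp

Circular molecule, 2 cuts → 2 fragments:
  5026 − 788 = 4238 bp
  wrap: 5767 − 5026 + 788 = 1529 bp
Sorted largest to smallest: 4238, 1529 bp.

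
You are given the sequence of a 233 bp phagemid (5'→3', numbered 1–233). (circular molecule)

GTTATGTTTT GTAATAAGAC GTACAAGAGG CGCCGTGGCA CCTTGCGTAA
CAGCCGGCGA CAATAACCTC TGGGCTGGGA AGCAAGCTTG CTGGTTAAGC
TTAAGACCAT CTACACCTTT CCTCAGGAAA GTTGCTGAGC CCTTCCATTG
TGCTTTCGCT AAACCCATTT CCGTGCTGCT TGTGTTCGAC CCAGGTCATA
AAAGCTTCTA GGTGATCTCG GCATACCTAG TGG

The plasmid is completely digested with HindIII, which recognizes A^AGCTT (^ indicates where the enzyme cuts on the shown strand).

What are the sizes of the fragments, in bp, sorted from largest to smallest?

115, 105, 13 bp

HindIII sites (AAGCTT) start at positions 84, 97, 202.
HindIII cuts after the first base of each site, so after positions 84, 97, 202.
Circular molecule, 3 cuts → 3 fragments:
  85–97 → 13 bp
  98–202 → 105 bp
  203–233 then 1–84 → 31 + 84 = 115 bp
Sorted largest to smallest: 115, 105, 13 bp.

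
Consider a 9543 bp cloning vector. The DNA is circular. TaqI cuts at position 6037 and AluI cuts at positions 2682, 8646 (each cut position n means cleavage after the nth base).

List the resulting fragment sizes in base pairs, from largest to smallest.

Combined cut positions (sorted): 2682, 6037, 8646.
Circular molecule, 3 cuts → 3 fragments:
  6037 − 2682 = 3355 bp
  8646 − 6037 = 2609 bp
  wrap: 9543 − 8646 + 2682 = 3579 bp
Sorted largest to smallest: 3579, 3355, 2609 bp.

3579, 3355, 2609 bp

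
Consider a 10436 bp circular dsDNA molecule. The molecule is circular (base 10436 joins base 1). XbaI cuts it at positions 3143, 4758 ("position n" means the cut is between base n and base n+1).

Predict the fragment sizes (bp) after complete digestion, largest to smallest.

8821, 1615 bp

Circular molecule, 2 cuts → 2 fragments:
  4758 − 3143 = 1615 bp
  wrap: 10436 − 4758 + 3143 = 8821 bp
Sorted largest to smallest: 8821, 1615 bp.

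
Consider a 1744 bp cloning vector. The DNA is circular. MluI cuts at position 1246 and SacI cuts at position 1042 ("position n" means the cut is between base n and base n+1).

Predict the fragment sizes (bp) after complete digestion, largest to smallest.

1540, 204 bp

Combined cut positions (sorted): 1042, 1246.
Circular molecule, 2 cuts → 2 fragments:
  1246 − 1042 = 204 bp
  wrap: 1744 − 1246 + 1042 = 1540 bp
Sorted largest to smallest: 1540, 204 bp.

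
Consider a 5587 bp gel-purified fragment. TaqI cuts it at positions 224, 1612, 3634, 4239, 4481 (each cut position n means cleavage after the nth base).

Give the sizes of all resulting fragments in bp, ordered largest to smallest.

2022, 1388, 1106, 605, 242, 224 bp

Linear molecule, 5 cuts → 6 fragments:
  224 − 0 = 224 bp
  1612 − 224 = 1388 bp
  3634 − 1612 = 2022 bp
  4239 − 3634 = 605 bp
  4481 − 4239 = 242 bp
  5587 − 4481 = 1106 bp
Sorted largest to smallest: 2022, 1388, 1106, 605, 242, 224 bp.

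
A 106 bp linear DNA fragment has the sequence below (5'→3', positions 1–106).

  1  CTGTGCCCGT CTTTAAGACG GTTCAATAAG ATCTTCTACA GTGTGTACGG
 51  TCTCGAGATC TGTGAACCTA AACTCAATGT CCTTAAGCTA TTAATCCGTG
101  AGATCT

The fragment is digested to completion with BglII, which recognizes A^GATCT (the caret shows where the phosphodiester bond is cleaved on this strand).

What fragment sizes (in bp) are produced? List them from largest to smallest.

45, 29, 27, 5 bp

BglII sites (AGATCT) start at positions 29, 56, 101.
BglII cuts after the first base of each site, so after positions 29, 56, 101.
Linear molecule, 3 cuts → 4 fragments:
  1–29 → 29 bp
  30–56 → 27 bp
  57–101 → 45 bp
  102–106 → 5 bp
Sorted largest to smallest: 45, 29, 27, 5 bp.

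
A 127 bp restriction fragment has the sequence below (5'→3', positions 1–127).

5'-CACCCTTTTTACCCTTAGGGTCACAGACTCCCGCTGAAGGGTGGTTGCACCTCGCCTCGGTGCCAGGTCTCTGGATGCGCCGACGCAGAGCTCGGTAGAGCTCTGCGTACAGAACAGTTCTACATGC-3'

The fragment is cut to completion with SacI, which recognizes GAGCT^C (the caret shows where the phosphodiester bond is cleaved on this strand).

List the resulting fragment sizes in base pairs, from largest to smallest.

92, 25, 10 bp

SacI sites (GAGCTC) start at positions 88, 98.
SacI cuts after base 5 of each site (before the last base), so after positions 92, 102.
Linear molecule, 2 cuts → 3 fragments:
  1–92 → 92 bp
  93–102 → 10 bp
  103–127 → 25 bp
Sorted largest to smallest: 92, 25, 10 bp.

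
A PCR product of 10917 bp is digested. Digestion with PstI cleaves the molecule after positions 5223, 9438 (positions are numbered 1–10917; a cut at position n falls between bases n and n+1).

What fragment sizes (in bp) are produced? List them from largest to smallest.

5223, 4215, 1479 bp

Linear molecule, 2 cuts → 3 fragments:
  5223 − 0 = 5223 bp
  9438 − 5223 = 4215 bp
  10917 − 9438 = 1479 bp
Sorted largest to smallest: 5223, 4215, 1479 bp.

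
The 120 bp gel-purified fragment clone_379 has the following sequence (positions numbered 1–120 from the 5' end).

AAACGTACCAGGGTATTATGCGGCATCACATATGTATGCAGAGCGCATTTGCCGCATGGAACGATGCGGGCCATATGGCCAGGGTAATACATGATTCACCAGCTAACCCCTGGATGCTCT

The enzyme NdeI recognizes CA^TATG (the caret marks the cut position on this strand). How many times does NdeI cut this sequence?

2

CATATG occurs starting at positions 29, 72.
NdeI cuts at 2 sites.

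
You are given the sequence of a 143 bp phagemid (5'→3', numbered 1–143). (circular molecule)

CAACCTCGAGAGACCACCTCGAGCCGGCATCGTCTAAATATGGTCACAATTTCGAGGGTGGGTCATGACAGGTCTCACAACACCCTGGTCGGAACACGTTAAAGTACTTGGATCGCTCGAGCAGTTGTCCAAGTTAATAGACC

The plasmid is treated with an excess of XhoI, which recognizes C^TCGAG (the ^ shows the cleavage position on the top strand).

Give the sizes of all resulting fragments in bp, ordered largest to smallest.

98, 32, 13 bp

XhoI sites (CTCGAG) start at positions 5, 18, 116.
XhoI cuts after the first base of each site, so after positions 5, 18, 116.
Circular molecule, 3 cuts → 3 fragments:
  6–18 → 13 bp
  19–116 → 98 bp
  117–143 then 1–5 → 27 + 5 = 32 bp
Sorted largest to smallest: 98, 32, 13 bp.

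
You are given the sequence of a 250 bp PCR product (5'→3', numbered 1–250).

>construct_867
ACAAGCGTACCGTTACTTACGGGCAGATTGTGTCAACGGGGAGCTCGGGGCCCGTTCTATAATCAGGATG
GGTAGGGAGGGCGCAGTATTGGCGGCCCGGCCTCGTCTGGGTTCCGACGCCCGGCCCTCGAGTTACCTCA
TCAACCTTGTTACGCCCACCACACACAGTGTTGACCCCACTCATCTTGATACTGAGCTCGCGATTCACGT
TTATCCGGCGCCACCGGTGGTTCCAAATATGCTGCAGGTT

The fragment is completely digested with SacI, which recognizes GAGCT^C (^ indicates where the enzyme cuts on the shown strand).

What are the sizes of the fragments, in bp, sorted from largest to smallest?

SacI sites (GAGCTC) start at positions 41, 194.
SacI cuts after base 5 of each site (before the last base), so after positions 45, 198.
Linear molecule, 2 cuts → 3 fragments:
  1–45 → 45 bp
  46–198 → 153 bp
  199–250 → 52 bp
Sorted largest to smallest: 153, 52, 45 bp.

153, 52, 45 bp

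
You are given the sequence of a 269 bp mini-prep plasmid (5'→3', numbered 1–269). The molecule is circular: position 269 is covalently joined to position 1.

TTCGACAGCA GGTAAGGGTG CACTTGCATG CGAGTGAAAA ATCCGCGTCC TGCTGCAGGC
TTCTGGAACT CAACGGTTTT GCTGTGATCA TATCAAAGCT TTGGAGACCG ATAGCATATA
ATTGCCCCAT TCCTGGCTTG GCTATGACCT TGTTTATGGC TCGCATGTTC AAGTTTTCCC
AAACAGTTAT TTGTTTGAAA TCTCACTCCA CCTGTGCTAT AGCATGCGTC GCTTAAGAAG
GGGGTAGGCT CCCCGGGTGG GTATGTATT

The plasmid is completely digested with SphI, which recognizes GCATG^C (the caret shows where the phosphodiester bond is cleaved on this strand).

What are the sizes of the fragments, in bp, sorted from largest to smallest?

SphI sites (GCATGC) start at positions 26, 222.
SphI cuts after base 5 of each site (before the last base), so after positions 30, 226.
Circular molecule, 2 cuts → 2 fragments:
  31–226 → 196 bp
  227–269 then 1–30 → 43 + 30 = 73 bp
Sorted largest to smallest: 196, 73 bp.

196, 73 bp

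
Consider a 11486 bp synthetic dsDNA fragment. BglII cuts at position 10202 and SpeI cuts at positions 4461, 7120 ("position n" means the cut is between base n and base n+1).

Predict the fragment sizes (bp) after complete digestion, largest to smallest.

4461, 3082, 2659, 1284 bp

Combined cut positions (sorted): 4461, 7120, 10202.
Linear molecule, 3 cuts → 4 fragments:
  4461 − 0 = 4461 bp
  7120 − 4461 = 2659 bp
  10202 − 7120 = 3082 bp
  11486 − 10202 = 1284 bp
Sorted largest to smallest: 4461, 3082, 2659, 1284 bp.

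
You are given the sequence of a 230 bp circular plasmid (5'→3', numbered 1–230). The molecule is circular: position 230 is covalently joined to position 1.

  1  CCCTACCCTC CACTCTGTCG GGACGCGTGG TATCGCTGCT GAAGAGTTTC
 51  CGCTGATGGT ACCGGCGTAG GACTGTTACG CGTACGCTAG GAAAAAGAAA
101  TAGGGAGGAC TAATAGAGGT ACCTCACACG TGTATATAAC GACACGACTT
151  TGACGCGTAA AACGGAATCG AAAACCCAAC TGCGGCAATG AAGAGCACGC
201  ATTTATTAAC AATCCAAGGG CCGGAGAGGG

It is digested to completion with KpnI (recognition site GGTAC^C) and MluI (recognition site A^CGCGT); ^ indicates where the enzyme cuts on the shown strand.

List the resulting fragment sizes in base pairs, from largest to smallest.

100, 44, 39, 31, 16 bp

KpnI sites (GGTACC) start at positions 58, 118.
KpnI cuts after base 5 of each site (before the last base), so after positions 62, 122.
MluI sites (ACGCGT) start at positions 23, 78, 153.
MluI cuts after the first base of each site, so after positions 23, 78, 153.
Combined cut positions: 23, 62, 78, 122, 153.
Circular molecule, 5 cuts → 5 fragments:
  24–62 → 39 bp
  63–78 → 16 bp
  79–122 → 44 bp
  123–153 → 31 bp
  154–230 then 1–23 → 77 + 23 = 100 bp
Sorted largest to smallest: 100, 44, 39, 31, 16 bp.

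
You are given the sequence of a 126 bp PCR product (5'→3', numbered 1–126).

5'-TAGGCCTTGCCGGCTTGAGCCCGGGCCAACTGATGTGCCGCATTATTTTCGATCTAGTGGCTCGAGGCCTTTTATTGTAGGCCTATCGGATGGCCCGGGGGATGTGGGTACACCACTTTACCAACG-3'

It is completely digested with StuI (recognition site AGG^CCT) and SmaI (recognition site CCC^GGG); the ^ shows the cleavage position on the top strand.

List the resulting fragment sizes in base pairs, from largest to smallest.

StuI sites (AGGCCT) start at positions 2, 65, 79.
StuI cuts after base 3 of each site, so after positions 4, 67, 81.
SmaI sites (CCCGGG) start at positions 20, 94.
SmaI cuts after base 3 of each site, so after positions 22, 96.
Combined cut positions: 4, 22, 67, 81, 96.
Linear molecule, 5 cuts → 6 fragments:
  1–4 → 4 bp
  5–22 → 18 bp
  23–67 → 45 bp
  68–81 → 14 bp
  82–96 → 15 bp
  97–126 → 30 bp
Sorted largest to smallest: 45, 30, 18, 15, 14, 4 bp.

45, 30, 18, 15, 14, 4 bp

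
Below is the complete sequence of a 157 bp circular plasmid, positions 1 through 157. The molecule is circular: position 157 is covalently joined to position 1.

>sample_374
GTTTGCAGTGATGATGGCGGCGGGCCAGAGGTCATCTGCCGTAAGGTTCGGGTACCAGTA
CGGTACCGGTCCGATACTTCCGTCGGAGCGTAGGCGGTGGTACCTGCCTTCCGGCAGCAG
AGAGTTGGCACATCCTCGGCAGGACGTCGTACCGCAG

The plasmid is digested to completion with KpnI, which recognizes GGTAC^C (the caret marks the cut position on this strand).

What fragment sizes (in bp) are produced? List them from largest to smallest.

KpnI sites (GGTACC) start at positions 51, 62, 99.
KpnI cuts after base 5 of each site (before the last base), so after positions 55, 66, 103.
Circular molecule, 3 cuts → 3 fragments:
  56–66 → 11 bp
  67–103 → 37 bp
  104–157 then 1–55 → 54 + 55 = 109 bp
Sorted largest to smallest: 109, 37, 11 bp.

109, 37, 11 bp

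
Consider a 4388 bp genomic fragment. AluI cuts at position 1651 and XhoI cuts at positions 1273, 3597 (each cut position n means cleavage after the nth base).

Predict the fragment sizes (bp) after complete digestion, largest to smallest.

1946, 1273, 791, 378 bp

Combined cut positions (sorted): 1273, 1651, 3597.
Linear molecule, 3 cuts → 4 fragments:
  1273 − 0 = 1273 bp
  1651 − 1273 = 378 bp
  3597 − 1651 = 1946 bp
  4388 − 3597 = 791 bp
Sorted largest to smallest: 1946, 1273, 791, 378 bp.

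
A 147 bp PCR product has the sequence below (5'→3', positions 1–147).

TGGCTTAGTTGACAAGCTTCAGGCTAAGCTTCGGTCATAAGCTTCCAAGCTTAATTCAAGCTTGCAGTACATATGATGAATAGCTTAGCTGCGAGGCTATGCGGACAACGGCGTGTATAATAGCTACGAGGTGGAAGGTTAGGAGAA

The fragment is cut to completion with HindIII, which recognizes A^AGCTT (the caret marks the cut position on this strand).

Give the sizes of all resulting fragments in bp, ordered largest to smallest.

HindIII sites (AAGCTT) start at positions 14, 26, 39, 47, 58.
HindIII cuts after the first base of each site, so after positions 14, 26, 39, 47, 58.
Linear molecule, 5 cuts → 6 fragments:
  1–14 → 14 bp
  15–26 → 12 bp
  27–39 → 13 bp
  40–47 → 8 bp
  48–58 → 11 bp
  59–147 → 89 bp
Sorted largest to smallest: 89, 14, 13, 12, 11, 8 bp.

89, 14, 13, 12, 11, 8 bp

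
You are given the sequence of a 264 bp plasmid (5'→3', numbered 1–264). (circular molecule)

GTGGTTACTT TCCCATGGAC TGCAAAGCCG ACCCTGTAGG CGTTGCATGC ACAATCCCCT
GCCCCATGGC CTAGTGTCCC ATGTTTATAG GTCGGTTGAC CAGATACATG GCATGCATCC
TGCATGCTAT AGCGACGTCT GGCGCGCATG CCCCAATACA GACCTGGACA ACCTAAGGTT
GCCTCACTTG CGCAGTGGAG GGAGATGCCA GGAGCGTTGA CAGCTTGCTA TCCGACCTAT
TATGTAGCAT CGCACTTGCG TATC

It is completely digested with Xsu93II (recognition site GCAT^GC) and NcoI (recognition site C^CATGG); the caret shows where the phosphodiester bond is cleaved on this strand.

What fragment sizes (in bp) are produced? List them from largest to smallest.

128, 50, 35, 24, 16, 11 bp

Xsu93II sites (GCATGC) start at positions 45, 111, 122, 146.
Xsu93II cuts after base 4 of each site, so after positions 48, 114, 125, 149.
NcoI sites (CCATGG) start at positions 13, 64.
NcoI cuts after the first base of each site, so after positions 13, 64.
Combined cut positions: 13, 48, 64, 114, 125, 149.
Circular molecule, 6 cuts → 6 fragments:
  14–48 → 35 bp
  49–64 → 16 bp
  65–114 → 50 bp
  115–125 → 11 bp
  126–149 → 24 bp
  150–264 then 1–13 → 115 + 13 = 128 bp
Sorted largest to smallest: 128, 50, 35, 24, 16, 11 bp.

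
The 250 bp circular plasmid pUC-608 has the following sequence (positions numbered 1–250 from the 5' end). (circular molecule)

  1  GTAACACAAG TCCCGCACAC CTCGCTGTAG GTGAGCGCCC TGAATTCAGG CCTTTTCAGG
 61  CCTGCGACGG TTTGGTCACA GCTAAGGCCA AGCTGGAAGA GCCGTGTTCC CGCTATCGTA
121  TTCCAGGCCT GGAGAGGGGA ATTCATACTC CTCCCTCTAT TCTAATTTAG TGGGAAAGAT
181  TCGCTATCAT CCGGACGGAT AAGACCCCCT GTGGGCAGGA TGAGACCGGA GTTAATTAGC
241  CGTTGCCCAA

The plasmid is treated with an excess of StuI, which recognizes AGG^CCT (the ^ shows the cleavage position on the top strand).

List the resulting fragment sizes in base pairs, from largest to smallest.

173, 67, 10 bp

StuI sites (AGGCCT) start at positions 48, 58, 125.
StuI cuts after base 3 of each site, so after positions 50, 60, 127.
Circular molecule, 3 cuts → 3 fragments:
  51–60 → 10 bp
  61–127 → 67 bp
  128–250 then 1–50 → 123 + 50 = 173 bp
Sorted largest to smallest: 173, 67, 10 bp.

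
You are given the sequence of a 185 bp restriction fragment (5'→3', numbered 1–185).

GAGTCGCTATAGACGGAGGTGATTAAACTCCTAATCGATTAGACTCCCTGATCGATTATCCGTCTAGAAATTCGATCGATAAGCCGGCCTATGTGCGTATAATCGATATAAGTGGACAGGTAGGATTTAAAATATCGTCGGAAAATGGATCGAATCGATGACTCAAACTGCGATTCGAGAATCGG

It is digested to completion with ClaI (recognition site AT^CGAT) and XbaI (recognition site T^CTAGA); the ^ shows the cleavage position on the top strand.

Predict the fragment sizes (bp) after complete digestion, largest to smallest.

52, 35, 30, 27, 17, 13, 11 bp

ClaI sites (ATCGAT) start at positions 34, 51, 75, 102, 154.
ClaI cuts after base 2 of each site, so after positions 35, 52, 76, 103, 155.
The XbaI site (TCTAGA) starts at position 63.
XbaI cuts after the first base of each site, so after position 63.
Combined cut positions: 35, 52, 63, 76, 103, 155.
Linear molecule, 6 cuts → 7 fragments:
  1–35 → 35 bp
  36–52 → 17 bp
  53–63 → 11 bp
  64–76 → 13 bp
  77–103 → 27 bp
  104–155 → 52 bp
  156–185 → 30 bp
Sorted largest to smallest: 52, 35, 30, 27, 17, 13, 11 bp.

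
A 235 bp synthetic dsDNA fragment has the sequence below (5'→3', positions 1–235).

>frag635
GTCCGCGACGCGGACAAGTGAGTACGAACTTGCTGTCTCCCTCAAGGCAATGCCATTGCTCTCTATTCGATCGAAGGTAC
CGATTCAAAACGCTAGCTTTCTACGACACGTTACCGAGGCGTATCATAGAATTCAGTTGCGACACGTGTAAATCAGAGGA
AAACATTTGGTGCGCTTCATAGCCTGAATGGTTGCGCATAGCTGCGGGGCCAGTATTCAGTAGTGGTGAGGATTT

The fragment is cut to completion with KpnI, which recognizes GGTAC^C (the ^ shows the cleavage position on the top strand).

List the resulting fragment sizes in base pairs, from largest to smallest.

155, 80 bp

The KpnI site (GGTACC) starts at position 76.
KpnI cuts after base 5 of each site (before the last base), so after position 80.
Linear molecule, 1 cut → 2 fragments:
  1–80 → 80 bp
  81–235 → 155 bp
Sorted largest to smallest: 155, 80 bp.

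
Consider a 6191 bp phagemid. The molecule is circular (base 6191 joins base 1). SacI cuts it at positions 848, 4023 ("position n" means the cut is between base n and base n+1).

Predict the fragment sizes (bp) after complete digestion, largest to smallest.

3175, 3016 bp

Circular molecule, 2 cuts → 2 fragments:
  4023 − 848 = 3175 bp
  wrap: 6191 − 4023 + 848 = 3016 bp
Sorted largest to smallest: 3175, 3016 bp.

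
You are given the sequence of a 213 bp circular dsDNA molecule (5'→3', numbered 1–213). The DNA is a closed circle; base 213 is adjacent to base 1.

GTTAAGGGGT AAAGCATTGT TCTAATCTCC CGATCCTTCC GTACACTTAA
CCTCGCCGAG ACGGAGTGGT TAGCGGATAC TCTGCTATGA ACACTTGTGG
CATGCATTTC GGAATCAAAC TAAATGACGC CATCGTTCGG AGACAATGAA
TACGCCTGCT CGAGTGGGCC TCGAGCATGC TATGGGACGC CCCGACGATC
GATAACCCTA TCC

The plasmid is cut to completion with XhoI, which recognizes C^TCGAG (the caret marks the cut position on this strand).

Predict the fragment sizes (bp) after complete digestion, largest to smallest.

XhoI sites (CTCGAG) start at positions 159, 170.
XhoI cuts after the first base of each site, so after positions 159, 170.
Circular molecule, 2 cuts → 2 fragments:
  160–170 → 11 bp
  171–213 then 1–159 → 43 + 159 = 202 bp
Sorted largest to smallest: 202, 11 bp.

202, 11 bp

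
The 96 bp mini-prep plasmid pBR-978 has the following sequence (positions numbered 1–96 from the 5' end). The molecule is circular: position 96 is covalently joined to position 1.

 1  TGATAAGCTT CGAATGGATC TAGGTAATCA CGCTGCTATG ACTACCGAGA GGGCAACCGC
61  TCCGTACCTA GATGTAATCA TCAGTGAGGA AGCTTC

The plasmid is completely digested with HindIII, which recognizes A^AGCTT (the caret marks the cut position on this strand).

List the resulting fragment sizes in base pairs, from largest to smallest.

85, 11 bp

HindIII sites (AAGCTT) start at positions 5, 90.
HindIII cuts after the first base of each site, so after positions 5, 90.
Circular molecule, 2 cuts → 2 fragments:
  6–90 → 85 bp
  91–96 then 1–5 → 6 + 5 = 11 bp
Sorted largest to smallest: 85, 11 bp.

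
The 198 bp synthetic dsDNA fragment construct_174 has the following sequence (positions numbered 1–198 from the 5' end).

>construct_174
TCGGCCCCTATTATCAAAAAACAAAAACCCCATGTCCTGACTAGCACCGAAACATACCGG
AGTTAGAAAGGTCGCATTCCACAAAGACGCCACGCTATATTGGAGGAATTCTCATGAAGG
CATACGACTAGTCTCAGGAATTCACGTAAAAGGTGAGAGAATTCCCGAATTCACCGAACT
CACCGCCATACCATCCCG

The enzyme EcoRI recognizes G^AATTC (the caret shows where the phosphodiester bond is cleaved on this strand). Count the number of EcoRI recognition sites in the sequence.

GAATTC occurs starting at positions 106, 138, 159, 167.
EcoRI cuts at 4 sites.

4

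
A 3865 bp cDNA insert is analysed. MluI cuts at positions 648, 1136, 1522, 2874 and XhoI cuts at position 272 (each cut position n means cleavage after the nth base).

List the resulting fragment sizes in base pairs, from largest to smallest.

1352, 991, 488, 386, 376, 272 bp

Combined cut positions (sorted): 272, 648, 1136, 1522, 2874.
Linear molecule, 5 cuts → 6 fragments:
  272 − 0 = 272 bp
  648 − 272 = 376 bp
  1136 − 648 = 488 bp
  1522 − 1136 = 386 bp
  2874 − 1522 = 1352 bp
  3865 − 2874 = 991 bp
Sorted largest to smallest: 1352, 991, 488, 386, 376, 272 bp.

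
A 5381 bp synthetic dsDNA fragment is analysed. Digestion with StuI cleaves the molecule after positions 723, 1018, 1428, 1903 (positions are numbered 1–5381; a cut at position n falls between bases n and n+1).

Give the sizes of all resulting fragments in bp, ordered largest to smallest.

3478, 723, 475, 410, 295 bp

Linear molecule, 4 cuts → 5 fragments:
  723 − 0 = 723 bp
  1018 − 723 = 295 bp
  1428 − 1018 = 410 bp
  1903 − 1428 = 475 bp
  5381 − 1903 = 3478 bp
Sorted largest to smallest: 3478, 723, 475, 410, 295 bp.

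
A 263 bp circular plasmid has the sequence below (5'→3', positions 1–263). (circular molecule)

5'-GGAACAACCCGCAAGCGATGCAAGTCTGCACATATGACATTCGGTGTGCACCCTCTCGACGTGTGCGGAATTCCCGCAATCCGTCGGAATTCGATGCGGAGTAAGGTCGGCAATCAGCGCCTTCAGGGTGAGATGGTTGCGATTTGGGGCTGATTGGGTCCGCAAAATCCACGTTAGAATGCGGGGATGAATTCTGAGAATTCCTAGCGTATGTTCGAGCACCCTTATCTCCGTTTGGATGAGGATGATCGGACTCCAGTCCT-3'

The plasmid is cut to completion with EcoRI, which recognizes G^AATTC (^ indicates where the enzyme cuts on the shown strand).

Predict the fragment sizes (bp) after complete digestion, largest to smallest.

133, 102, 19, 9 bp

EcoRI sites (GAATTC) start at positions 68, 87, 189, 198.
EcoRI cuts after the first base of each site, so after positions 68, 87, 189, 198.
Circular molecule, 4 cuts → 4 fragments:
  69–87 → 19 bp
  88–189 → 102 bp
  190–198 → 9 bp
  199–263 then 1–68 → 65 + 68 = 133 bp
Sorted largest to smallest: 133, 102, 19, 9 bp.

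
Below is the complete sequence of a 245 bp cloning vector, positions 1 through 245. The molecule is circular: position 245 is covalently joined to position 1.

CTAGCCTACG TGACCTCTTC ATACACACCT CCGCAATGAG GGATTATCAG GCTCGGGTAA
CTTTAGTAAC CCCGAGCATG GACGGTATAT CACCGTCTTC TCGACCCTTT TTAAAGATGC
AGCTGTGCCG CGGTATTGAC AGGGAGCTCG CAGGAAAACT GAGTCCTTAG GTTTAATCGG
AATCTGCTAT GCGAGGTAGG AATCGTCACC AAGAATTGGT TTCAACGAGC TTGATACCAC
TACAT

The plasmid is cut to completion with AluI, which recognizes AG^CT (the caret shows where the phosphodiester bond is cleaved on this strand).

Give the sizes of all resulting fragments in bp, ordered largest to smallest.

138, 83, 24 bp

AluI sites (AGCT) start at positions 121, 145, 228.
AluI cuts after base 2 of each site, so after positions 122, 146, 229.
Circular molecule, 3 cuts → 3 fragments:
  123–146 → 24 bp
  147–229 → 83 bp
  230–245 then 1–122 → 16 + 122 = 138 bp
Sorted largest to smallest: 138, 83, 24 bp.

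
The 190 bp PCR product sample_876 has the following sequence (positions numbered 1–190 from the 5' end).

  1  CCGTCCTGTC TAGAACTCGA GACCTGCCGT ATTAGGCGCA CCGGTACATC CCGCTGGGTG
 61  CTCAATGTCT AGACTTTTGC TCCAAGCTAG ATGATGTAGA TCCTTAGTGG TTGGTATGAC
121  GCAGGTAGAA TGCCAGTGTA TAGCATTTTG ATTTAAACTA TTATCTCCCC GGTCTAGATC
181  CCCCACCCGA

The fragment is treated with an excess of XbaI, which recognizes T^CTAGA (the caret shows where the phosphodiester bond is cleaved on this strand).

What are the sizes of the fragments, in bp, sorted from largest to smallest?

XbaI sites (TCTAGA) start at positions 9, 68, 173.
XbaI cuts after the first base of each site, so after positions 9, 68, 173.
Linear molecule, 3 cuts → 4 fragments:
  1–9 → 9 bp
  10–68 → 59 bp
  69–173 → 105 bp
  174–190 → 17 bp
Sorted largest to smallest: 105, 59, 17, 9 bp.

105, 59, 17, 9 bp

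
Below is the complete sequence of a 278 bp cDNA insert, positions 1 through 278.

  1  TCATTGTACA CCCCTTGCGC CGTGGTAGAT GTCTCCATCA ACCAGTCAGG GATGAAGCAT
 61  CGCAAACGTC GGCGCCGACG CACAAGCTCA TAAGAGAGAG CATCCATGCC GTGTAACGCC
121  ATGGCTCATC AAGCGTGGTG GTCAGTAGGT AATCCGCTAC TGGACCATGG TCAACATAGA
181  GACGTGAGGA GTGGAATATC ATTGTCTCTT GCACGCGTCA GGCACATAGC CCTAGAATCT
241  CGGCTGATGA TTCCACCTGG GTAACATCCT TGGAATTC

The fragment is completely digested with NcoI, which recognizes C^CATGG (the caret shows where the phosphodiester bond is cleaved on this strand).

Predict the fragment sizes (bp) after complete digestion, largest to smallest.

119, 113, 46 bp

NcoI sites (CCATGG) start at positions 119, 165.
NcoI cuts after the first base of each site, so after positions 119, 165.
Linear molecule, 2 cuts → 3 fragments:
  1–119 → 119 bp
  120–165 → 46 bp
  166–278 → 113 bp
Sorted largest to smallest: 119, 113, 46 bp.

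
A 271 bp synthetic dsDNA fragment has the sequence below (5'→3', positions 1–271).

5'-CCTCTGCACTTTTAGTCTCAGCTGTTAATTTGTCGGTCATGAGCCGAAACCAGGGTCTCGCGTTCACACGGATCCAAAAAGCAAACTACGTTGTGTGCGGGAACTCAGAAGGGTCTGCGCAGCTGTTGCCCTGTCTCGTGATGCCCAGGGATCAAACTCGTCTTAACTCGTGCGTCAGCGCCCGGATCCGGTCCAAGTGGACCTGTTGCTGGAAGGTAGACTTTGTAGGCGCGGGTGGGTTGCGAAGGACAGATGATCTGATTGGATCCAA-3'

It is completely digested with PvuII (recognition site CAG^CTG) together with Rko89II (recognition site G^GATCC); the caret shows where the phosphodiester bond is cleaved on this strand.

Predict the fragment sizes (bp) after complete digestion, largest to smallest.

80, 62, 52, 49, 21, 7 bp

PvuII sites (CAGCTG) start at positions 19, 120.
PvuII cuts after base 3 of each site, so after positions 21, 122.
Rko89II sites (GGATCC) start at positions 70, 184, 264.
Rko89II cuts after the first base of each site, so after positions 70, 184, 264.
Combined cut positions: 21, 70, 122, 184, 264.
Linear molecule, 5 cuts → 6 fragments:
  1–21 → 21 bp
  22–70 → 49 bp
  71–122 → 52 bp
  123–184 → 62 bp
  185–264 → 80 bp
  265–271 → 7 bp
Sorted largest to smallest: 80, 62, 52, 49, 21, 7 bp.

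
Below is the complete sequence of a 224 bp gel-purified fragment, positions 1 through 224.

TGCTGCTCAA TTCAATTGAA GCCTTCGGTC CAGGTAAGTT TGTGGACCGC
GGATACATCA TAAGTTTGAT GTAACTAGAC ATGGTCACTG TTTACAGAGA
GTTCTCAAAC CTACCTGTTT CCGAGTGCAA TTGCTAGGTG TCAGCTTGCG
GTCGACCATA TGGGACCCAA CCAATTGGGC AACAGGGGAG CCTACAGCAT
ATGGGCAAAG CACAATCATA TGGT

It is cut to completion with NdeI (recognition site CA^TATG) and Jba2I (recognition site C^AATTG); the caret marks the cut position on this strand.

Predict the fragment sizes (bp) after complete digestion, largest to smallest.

115, 30, 27, 19, 14, 13, 6 bp

NdeI sites (CATATG) start at positions 157, 198, 217.
NdeI cuts after base 2 of each site, so after positions 158, 199, 218.
Jba2I sites (CAATTG) start at positions 13, 128, 172.
Jba2I cuts after the first base of each site, so after positions 13, 128, 172.
Combined cut positions: 13, 128, 158, 172, 199, 218.
Linear molecule, 6 cuts → 7 fragments:
  1–13 → 13 bp
  14–128 → 115 bp
  129–158 → 30 bp
  159–172 → 14 bp
  173–199 → 27 bp
  200–218 → 19 bp
  219–224 → 6 bp
Sorted largest to smallest: 115, 30, 27, 19, 14, 13, 6 bp.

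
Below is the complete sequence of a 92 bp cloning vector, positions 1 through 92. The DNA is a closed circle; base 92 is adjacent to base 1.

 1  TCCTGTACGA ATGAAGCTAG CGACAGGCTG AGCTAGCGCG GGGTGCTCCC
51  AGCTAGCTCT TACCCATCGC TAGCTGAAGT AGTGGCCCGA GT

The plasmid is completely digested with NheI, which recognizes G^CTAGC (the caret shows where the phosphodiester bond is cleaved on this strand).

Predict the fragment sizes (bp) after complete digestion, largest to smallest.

NheI sites (GCTAGC) start at positions 16, 32, 52, 69.
NheI cuts after the first base of each site, so after positions 16, 32, 52, 69.
Circular molecule, 4 cuts → 4 fragments:
  17–32 → 16 bp
  33–52 → 20 bp
  53–69 → 17 bp
  70–92 then 1–16 → 23 + 16 = 39 bp
Sorted largest to smallest: 39, 20, 17, 16 bp.

39, 20, 17, 16 bp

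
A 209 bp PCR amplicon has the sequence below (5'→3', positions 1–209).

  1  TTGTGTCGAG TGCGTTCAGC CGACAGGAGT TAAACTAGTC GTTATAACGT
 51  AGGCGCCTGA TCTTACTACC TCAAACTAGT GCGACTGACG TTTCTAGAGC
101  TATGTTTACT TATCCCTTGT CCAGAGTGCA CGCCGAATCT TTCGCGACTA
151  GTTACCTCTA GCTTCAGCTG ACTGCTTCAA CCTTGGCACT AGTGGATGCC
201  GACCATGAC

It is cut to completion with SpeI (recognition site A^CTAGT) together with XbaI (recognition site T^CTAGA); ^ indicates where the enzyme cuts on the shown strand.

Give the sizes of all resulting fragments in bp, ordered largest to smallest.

54, 41, 41, 34, 21, 18 bp

SpeI sites (ACTAGT) start at positions 34, 75, 147, 188.
SpeI cuts after the first base of each site, so after positions 34, 75, 147, 188.
The XbaI site (TCTAGA) starts at position 93.
XbaI cuts after the first base of each site, so after position 93.
Combined cut positions: 34, 75, 93, 147, 188.
Linear molecule, 5 cuts → 6 fragments:
  1–34 → 34 bp
  35–75 → 41 bp
  76–93 → 18 bp
  94–147 → 54 bp
  148–188 → 41 bp
  189–209 → 21 bp
Sorted largest to smallest: 54, 41, 41, 34, 21, 18 bp.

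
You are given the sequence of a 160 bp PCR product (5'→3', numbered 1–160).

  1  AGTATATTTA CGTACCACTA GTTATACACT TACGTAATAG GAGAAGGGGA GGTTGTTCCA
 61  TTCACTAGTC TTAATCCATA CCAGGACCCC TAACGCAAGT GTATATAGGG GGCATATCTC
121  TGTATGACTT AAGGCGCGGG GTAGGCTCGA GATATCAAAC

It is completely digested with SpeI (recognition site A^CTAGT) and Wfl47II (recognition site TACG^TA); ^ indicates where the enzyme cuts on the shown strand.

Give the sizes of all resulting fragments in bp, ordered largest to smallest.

SpeI sites (ACTAGT) start at positions 17, 64.
SpeI cuts after the first base of each site, so after positions 17, 64.
Wfl47II sites (TACGTA) start at positions 9, 31.
Wfl47II cuts after base 4 of each site, so after positions 12, 34.
Combined cut positions: 12, 17, 34, 64.
Linear molecule, 4 cuts → 5 fragments:
  1–12 → 12 bp
  13–17 → 5 bp
  18–34 → 17 bp
  35–64 → 30 bp
  65–160 → 96 bp
Sorted largest to smallest: 96, 30, 17, 12, 5 bp.

96, 30, 17, 12, 5 bp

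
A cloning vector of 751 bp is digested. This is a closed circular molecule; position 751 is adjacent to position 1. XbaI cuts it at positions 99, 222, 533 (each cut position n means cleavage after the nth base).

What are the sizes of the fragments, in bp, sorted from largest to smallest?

317, 311, 123 bp

Circular molecule, 3 cuts → 3 fragments:
  222 − 99 = 123 bp
  533 − 222 = 311 bp
  wrap: 751 − 533 + 99 = 317 bp
Sorted largest to smallest: 317, 311, 123 bp.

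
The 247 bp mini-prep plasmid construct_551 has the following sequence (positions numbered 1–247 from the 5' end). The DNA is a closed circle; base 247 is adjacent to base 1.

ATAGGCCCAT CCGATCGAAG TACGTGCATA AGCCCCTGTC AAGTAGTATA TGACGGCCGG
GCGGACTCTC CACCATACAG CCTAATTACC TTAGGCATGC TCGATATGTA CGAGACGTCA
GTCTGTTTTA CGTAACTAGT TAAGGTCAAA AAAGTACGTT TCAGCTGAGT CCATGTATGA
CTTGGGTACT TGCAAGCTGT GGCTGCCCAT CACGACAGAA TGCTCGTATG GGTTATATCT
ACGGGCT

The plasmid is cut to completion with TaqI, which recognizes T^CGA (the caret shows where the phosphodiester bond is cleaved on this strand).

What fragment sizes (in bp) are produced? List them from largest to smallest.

161, 86 bp

TaqI sites (TCGA) start at positions 15, 101.
TaqI cuts after the first base of each site, so after positions 15, 101.
Circular molecule, 2 cuts → 2 fragments:
  16–101 → 86 bp
  102–247 then 1–15 → 146 + 15 = 161 bp
Sorted largest to smallest: 161, 86 bp.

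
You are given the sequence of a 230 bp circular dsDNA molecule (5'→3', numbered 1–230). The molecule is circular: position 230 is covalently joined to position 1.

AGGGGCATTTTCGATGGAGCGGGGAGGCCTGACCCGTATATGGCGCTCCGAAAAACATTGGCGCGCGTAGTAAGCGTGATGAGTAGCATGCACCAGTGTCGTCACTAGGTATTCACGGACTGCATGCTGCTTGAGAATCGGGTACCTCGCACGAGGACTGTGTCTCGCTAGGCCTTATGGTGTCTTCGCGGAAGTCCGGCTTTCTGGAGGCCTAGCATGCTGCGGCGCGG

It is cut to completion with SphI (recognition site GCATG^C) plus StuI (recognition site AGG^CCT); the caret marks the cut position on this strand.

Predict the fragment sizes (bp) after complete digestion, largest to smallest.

63, 46, 38, 38, 36, 9 bp

SphI sites (GCATGC) start at positions 86, 122, 215.
SphI cuts after base 5 of each site (before the last base), so after positions 90, 126, 219.
StuI sites (AGGCCT) start at positions 25, 170, 208.
StuI cuts after base 3 of each site, so after positions 27, 172, 210.
Combined cut positions: 27, 90, 126, 172, 210, 219.
Circular molecule, 6 cuts → 6 fragments:
  28–90 → 63 bp
  91–126 → 36 bp
  127–172 → 46 bp
  173–210 → 38 bp
  211–219 → 9 bp
  220–230 then 1–27 → 11 + 27 = 38 bp
Sorted largest to smallest: 63, 46, 38, 38, 36, 9 bp.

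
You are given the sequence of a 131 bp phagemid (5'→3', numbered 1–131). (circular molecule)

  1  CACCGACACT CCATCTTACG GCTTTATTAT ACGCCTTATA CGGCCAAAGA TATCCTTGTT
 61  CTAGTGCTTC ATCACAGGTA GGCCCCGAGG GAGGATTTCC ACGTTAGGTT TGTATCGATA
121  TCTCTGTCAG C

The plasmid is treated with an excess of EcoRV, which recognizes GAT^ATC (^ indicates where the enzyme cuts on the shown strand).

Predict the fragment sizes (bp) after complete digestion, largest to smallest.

EcoRV sites (GATATC) start at positions 49, 117.
EcoRV cuts after base 3 of each site, so after positions 51, 119.
Circular molecule, 2 cuts → 2 fragments:
  52–119 → 68 bp
  120–131 then 1–51 → 12 + 51 = 63 bp
Sorted largest to smallest: 68, 63 bp.

68, 63 bp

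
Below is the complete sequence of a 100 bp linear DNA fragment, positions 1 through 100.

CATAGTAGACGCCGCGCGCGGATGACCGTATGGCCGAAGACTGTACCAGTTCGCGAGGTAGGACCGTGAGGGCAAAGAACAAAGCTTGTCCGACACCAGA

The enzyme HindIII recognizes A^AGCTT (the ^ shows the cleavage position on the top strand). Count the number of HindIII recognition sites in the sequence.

AAGCTT occurs starting at position 82.
HindIII cuts at 1 site.

1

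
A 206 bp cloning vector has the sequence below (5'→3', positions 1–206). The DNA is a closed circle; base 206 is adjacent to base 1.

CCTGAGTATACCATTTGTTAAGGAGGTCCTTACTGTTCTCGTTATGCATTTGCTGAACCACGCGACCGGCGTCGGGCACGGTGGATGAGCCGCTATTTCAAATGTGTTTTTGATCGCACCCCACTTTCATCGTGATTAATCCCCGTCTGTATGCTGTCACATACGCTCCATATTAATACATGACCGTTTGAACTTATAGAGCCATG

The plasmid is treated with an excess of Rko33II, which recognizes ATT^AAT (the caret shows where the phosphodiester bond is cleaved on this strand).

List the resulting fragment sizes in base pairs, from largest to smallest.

Rko33II sites (ATTAAT) start at positions 135, 172.
Rko33II cuts after base 3 of each site, so after positions 137, 174.
Circular molecule, 2 cuts → 2 fragments:
  138–174 → 37 bp
  175–206 then 1–137 → 32 + 137 = 169 bp
Sorted largest to smallest: 169, 37 bp.

169, 37 bp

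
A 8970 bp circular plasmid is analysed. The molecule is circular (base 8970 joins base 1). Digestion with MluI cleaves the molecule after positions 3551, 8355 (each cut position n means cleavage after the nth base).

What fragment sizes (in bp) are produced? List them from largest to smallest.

Circular molecule, 2 cuts → 2 fragments:
  8355 − 3551 = 4804 bp
  wrap: 8970 − 8355 + 3551 = 4166 bp
Sorted largest to smallest: 4804, 4166 bp.

4804, 4166 bp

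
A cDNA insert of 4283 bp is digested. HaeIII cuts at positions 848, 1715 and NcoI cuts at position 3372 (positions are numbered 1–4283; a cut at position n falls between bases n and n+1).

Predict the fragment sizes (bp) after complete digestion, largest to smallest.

1657, 911, 867, 848 bp

Combined cut positions (sorted): 848, 1715, 3372.
Linear molecule, 3 cuts → 4 fragments:
  848 − 0 = 848 bp
  1715 − 848 = 867 bp
  3372 − 1715 = 1657 bp
  4283 − 3372 = 911 bp
Sorted largest to smallest: 1657, 911, 867, 848 bp.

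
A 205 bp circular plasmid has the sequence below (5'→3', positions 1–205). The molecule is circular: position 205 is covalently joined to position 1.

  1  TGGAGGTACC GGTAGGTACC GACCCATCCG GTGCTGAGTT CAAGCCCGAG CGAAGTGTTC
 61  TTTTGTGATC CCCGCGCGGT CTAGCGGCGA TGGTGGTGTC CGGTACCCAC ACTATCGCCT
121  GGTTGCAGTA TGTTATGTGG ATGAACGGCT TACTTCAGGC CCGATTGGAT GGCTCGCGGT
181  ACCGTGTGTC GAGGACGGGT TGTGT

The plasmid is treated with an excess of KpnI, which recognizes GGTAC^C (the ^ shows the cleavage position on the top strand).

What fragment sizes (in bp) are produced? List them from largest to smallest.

KpnI sites (GGTACC) start at positions 5, 15, 102, 178.
KpnI cuts after base 5 of each site (before the last base), so after positions 9, 19, 106, 182.
Circular molecule, 4 cuts → 4 fragments:
  10–19 → 10 bp
  20–106 → 87 bp
  107–182 → 76 bp
  183–205 then 1–9 → 23 + 9 = 32 bp
Sorted largest to smallest: 87, 76, 32, 10 bp.

87, 76, 32, 10 bp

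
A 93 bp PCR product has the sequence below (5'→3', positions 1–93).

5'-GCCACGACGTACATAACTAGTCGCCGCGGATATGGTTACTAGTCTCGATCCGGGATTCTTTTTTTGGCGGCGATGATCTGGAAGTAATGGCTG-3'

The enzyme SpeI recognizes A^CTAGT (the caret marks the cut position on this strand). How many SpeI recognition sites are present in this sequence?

ACTAGT occurs starting at positions 16, 38.
SpeI cuts at 2 sites.

2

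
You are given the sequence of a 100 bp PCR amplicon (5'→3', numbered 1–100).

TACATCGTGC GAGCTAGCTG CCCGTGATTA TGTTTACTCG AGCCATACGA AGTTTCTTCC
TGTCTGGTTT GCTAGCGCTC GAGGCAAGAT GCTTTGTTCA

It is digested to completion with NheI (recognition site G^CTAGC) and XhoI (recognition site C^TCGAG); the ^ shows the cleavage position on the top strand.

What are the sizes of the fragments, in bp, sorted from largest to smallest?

NheI sites (GCTAGC) start at positions 13, 71.
NheI cuts after the first base of each site, so after positions 13, 71.
XhoI sites (CTCGAG) start at positions 37, 78.
XhoI cuts after the first base of each site, so after positions 37, 78.
Combined cut positions: 13, 37, 71, 78.
Linear molecule, 4 cuts → 5 fragments:
  1–13 → 13 bp
  14–37 → 24 bp
  38–71 → 34 bp
  72–78 → 7 bp
  79–100 → 22 bp
Sorted largest to smallest: 34, 24, 22, 13, 7 bp.

34, 24, 22, 13, 7 bp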